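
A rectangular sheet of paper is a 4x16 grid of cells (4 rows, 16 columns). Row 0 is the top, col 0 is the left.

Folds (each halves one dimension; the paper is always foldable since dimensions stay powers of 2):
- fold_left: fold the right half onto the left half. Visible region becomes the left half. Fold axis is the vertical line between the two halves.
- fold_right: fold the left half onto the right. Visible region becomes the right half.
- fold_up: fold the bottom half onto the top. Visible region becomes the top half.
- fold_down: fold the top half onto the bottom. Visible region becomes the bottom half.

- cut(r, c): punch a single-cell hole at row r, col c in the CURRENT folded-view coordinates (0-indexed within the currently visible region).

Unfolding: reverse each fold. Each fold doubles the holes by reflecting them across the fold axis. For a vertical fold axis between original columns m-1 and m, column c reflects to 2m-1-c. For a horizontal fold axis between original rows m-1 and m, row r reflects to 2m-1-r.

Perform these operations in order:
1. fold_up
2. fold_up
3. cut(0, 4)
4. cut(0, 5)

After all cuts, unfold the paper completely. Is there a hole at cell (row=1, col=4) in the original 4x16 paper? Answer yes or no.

Op 1 fold_up: fold axis h@2; visible region now rows[0,2) x cols[0,16) = 2x16
Op 2 fold_up: fold axis h@1; visible region now rows[0,1) x cols[0,16) = 1x16
Op 3 cut(0, 4): punch at orig (0,4); cuts so far [(0, 4)]; region rows[0,1) x cols[0,16) = 1x16
Op 4 cut(0, 5): punch at orig (0,5); cuts so far [(0, 4), (0, 5)]; region rows[0,1) x cols[0,16) = 1x16
Unfold 1 (reflect across h@1): 4 holes -> [(0, 4), (0, 5), (1, 4), (1, 5)]
Unfold 2 (reflect across h@2): 8 holes -> [(0, 4), (0, 5), (1, 4), (1, 5), (2, 4), (2, 5), (3, 4), (3, 5)]
Holes: [(0, 4), (0, 5), (1, 4), (1, 5), (2, 4), (2, 5), (3, 4), (3, 5)]

Answer: yes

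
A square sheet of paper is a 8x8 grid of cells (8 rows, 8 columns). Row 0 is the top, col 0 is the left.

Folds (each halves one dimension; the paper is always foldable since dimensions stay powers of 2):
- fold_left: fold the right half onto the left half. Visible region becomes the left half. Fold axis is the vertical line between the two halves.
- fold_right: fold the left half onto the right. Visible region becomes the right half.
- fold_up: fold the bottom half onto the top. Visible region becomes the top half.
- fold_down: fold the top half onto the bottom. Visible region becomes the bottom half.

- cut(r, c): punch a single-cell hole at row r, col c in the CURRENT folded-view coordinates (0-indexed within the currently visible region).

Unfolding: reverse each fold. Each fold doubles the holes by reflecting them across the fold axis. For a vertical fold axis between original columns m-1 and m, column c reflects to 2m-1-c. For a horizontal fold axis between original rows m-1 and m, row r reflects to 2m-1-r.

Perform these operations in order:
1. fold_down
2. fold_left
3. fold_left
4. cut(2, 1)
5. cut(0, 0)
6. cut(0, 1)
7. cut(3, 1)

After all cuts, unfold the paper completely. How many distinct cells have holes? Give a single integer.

Op 1 fold_down: fold axis h@4; visible region now rows[4,8) x cols[0,8) = 4x8
Op 2 fold_left: fold axis v@4; visible region now rows[4,8) x cols[0,4) = 4x4
Op 3 fold_left: fold axis v@2; visible region now rows[4,8) x cols[0,2) = 4x2
Op 4 cut(2, 1): punch at orig (6,1); cuts so far [(6, 1)]; region rows[4,8) x cols[0,2) = 4x2
Op 5 cut(0, 0): punch at orig (4,0); cuts so far [(4, 0), (6, 1)]; region rows[4,8) x cols[0,2) = 4x2
Op 6 cut(0, 1): punch at orig (4,1); cuts so far [(4, 0), (4, 1), (6, 1)]; region rows[4,8) x cols[0,2) = 4x2
Op 7 cut(3, 1): punch at orig (7,1); cuts so far [(4, 0), (4, 1), (6, 1), (7, 1)]; region rows[4,8) x cols[0,2) = 4x2
Unfold 1 (reflect across v@2): 8 holes -> [(4, 0), (4, 1), (4, 2), (4, 3), (6, 1), (6, 2), (7, 1), (7, 2)]
Unfold 2 (reflect across v@4): 16 holes -> [(4, 0), (4, 1), (4, 2), (4, 3), (4, 4), (4, 5), (4, 6), (4, 7), (6, 1), (6, 2), (6, 5), (6, 6), (7, 1), (7, 2), (7, 5), (7, 6)]
Unfold 3 (reflect across h@4): 32 holes -> [(0, 1), (0, 2), (0, 5), (0, 6), (1, 1), (1, 2), (1, 5), (1, 6), (3, 0), (3, 1), (3, 2), (3, 3), (3, 4), (3, 5), (3, 6), (3, 7), (4, 0), (4, 1), (4, 2), (4, 3), (4, 4), (4, 5), (4, 6), (4, 7), (6, 1), (6, 2), (6, 5), (6, 6), (7, 1), (7, 2), (7, 5), (7, 6)]

Answer: 32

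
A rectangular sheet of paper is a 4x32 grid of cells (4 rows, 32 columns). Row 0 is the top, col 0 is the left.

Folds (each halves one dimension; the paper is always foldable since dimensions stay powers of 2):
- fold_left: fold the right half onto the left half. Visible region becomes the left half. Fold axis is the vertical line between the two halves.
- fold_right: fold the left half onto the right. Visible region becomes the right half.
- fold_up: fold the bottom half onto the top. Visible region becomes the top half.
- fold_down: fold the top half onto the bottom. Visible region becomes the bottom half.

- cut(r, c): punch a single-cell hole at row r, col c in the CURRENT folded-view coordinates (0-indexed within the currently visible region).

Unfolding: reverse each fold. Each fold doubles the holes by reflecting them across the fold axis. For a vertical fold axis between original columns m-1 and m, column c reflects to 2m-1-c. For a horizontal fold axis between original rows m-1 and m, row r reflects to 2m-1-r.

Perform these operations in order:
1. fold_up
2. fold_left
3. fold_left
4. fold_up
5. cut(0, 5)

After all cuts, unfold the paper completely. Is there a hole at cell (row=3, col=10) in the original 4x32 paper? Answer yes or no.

Answer: yes

Derivation:
Op 1 fold_up: fold axis h@2; visible region now rows[0,2) x cols[0,32) = 2x32
Op 2 fold_left: fold axis v@16; visible region now rows[0,2) x cols[0,16) = 2x16
Op 3 fold_left: fold axis v@8; visible region now rows[0,2) x cols[0,8) = 2x8
Op 4 fold_up: fold axis h@1; visible region now rows[0,1) x cols[0,8) = 1x8
Op 5 cut(0, 5): punch at orig (0,5); cuts so far [(0, 5)]; region rows[0,1) x cols[0,8) = 1x8
Unfold 1 (reflect across h@1): 2 holes -> [(0, 5), (1, 5)]
Unfold 2 (reflect across v@8): 4 holes -> [(0, 5), (0, 10), (1, 5), (1, 10)]
Unfold 3 (reflect across v@16): 8 holes -> [(0, 5), (0, 10), (0, 21), (0, 26), (1, 5), (1, 10), (1, 21), (1, 26)]
Unfold 4 (reflect across h@2): 16 holes -> [(0, 5), (0, 10), (0, 21), (0, 26), (1, 5), (1, 10), (1, 21), (1, 26), (2, 5), (2, 10), (2, 21), (2, 26), (3, 5), (3, 10), (3, 21), (3, 26)]
Holes: [(0, 5), (0, 10), (0, 21), (0, 26), (1, 5), (1, 10), (1, 21), (1, 26), (2, 5), (2, 10), (2, 21), (2, 26), (3, 5), (3, 10), (3, 21), (3, 26)]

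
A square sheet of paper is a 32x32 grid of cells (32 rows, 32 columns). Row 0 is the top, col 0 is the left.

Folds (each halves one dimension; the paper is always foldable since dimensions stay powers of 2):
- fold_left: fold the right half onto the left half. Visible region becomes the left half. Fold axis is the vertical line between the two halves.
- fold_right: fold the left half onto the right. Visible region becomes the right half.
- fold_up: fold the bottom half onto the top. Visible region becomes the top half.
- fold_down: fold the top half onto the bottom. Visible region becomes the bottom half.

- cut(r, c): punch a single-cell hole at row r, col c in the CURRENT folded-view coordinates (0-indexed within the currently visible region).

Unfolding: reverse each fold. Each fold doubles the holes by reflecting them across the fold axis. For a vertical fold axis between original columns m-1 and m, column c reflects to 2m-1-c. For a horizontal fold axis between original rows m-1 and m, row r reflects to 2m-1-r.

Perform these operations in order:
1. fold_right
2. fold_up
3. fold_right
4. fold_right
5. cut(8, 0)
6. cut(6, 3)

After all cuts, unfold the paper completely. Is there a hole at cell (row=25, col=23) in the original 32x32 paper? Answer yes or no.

Answer: yes

Derivation:
Op 1 fold_right: fold axis v@16; visible region now rows[0,32) x cols[16,32) = 32x16
Op 2 fold_up: fold axis h@16; visible region now rows[0,16) x cols[16,32) = 16x16
Op 3 fold_right: fold axis v@24; visible region now rows[0,16) x cols[24,32) = 16x8
Op 4 fold_right: fold axis v@28; visible region now rows[0,16) x cols[28,32) = 16x4
Op 5 cut(8, 0): punch at orig (8,28); cuts so far [(8, 28)]; region rows[0,16) x cols[28,32) = 16x4
Op 6 cut(6, 3): punch at orig (6,31); cuts so far [(6, 31), (8, 28)]; region rows[0,16) x cols[28,32) = 16x4
Unfold 1 (reflect across v@28): 4 holes -> [(6, 24), (6, 31), (8, 27), (8, 28)]
Unfold 2 (reflect across v@24): 8 holes -> [(6, 16), (6, 23), (6, 24), (6, 31), (8, 19), (8, 20), (8, 27), (8, 28)]
Unfold 3 (reflect across h@16): 16 holes -> [(6, 16), (6, 23), (6, 24), (6, 31), (8, 19), (8, 20), (8, 27), (8, 28), (23, 19), (23, 20), (23, 27), (23, 28), (25, 16), (25, 23), (25, 24), (25, 31)]
Unfold 4 (reflect across v@16): 32 holes -> [(6, 0), (6, 7), (6, 8), (6, 15), (6, 16), (6, 23), (6, 24), (6, 31), (8, 3), (8, 4), (8, 11), (8, 12), (8, 19), (8, 20), (8, 27), (8, 28), (23, 3), (23, 4), (23, 11), (23, 12), (23, 19), (23, 20), (23, 27), (23, 28), (25, 0), (25, 7), (25, 8), (25, 15), (25, 16), (25, 23), (25, 24), (25, 31)]
Holes: [(6, 0), (6, 7), (6, 8), (6, 15), (6, 16), (6, 23), (6, 24), (6, 31), (8, 3), (8, 4), (8, 11), (8, 12), (8, 19), (8, 20), (8, 27), (8, 28), (23, 3), (23, 4), (23, 11), (23, 12), (23, 19), (23, 20), (23, 27), (23, 28), (25, 0), (25, 7), (25, 8), (25, 15), (25, 16), (25, 23), (25, 24), (25, 31)]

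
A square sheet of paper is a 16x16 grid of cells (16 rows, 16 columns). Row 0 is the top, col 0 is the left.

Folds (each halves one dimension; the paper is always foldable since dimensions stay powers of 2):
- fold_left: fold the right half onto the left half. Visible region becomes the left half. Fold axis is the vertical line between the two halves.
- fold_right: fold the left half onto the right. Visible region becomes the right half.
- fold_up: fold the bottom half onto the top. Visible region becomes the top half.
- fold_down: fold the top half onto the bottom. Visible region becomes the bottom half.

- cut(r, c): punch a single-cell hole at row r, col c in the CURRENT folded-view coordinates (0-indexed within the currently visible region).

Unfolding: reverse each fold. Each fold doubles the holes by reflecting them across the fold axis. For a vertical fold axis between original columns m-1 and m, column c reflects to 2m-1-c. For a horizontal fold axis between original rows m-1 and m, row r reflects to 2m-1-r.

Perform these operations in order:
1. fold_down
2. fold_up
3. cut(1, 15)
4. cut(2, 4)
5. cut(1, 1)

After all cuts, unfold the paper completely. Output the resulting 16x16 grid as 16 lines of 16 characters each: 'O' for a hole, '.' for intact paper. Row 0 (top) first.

Op 1 fold_down: fold axis h@8; visible region now rows[8,16) x cols[0,16) = 8x16
Op 2 fold_up: fold axis h@12; visible region now rows[8,12) x cols[0,16) = 4x16
Op 3 cut(1, 15): punch at orig (9,15); cuts so far [(9, 15)]; region rows[8,12) x cols[0,16) = 4x16
Op 4 cut(2, 4): punch at orig (10,4); cuts so far [(9, 15), (10, 4)]; region rows[8,12) x cols[0,16) = 4x16
Op 5 cut(1, 1): punch at orig (9,1); cuts so far [(9, 1), (9, 15), (10, 4)]; region rows[8,12) x cols[0,16) = 4x16
Unfold 1 (reflect across h@12): 6 holes -> [(9, 1), (9, 15), (10, 4), (13, 4), (14, 1), (14, 15)]
Unfold 2 (reflect across h@8): 12 holes -> [(1, 1), (1, 15), (2, 4), (5, 4), (6, 1), (6, 15), (9, 1), (9, 15), (10, 4), (13, 4), (14, 1), (14, 15)]

Answer: ................
.O.............O
....O...........
................
................
....O...........
.O.............O
................
................
.O.............O
....O...........
................
................
....O...........
.O.............O
................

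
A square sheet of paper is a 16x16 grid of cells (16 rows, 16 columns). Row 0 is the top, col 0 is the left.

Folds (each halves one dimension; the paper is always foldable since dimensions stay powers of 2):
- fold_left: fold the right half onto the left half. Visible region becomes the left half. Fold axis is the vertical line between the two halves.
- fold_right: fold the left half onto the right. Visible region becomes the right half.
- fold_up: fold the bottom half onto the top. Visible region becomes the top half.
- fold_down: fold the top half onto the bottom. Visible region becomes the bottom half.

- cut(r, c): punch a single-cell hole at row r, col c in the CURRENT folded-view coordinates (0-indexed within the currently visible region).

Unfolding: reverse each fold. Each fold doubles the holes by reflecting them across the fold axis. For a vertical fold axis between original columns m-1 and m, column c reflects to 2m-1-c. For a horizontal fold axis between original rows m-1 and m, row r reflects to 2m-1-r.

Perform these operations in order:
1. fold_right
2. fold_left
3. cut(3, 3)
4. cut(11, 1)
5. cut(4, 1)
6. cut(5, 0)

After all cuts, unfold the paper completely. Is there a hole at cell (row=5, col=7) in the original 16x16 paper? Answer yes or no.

Op 1 fold_right: fold axis v@8; visible region now rows[0,16) x cols[8,16) = 16x8
Op 2 fold_left: fold axis v@12; visible region now rows[0,16) x cols[8,12) = 16x4
Op 3 cut(3, 3): punch at orig (3,11); cuts so far [(3, 11)]; region rows[0,16) x cols[8,12) = 16x4
Op 4 cut(11, 1): punch at orig (11,9); cuts so far [(3, 11), (11, 9)]; region rows[0,16) x cols[8,12) = 16x4
Op 5 cut(4, 1): punch at orig (4,9); cuts so far [(3, 11), (4, 9), (11, 9)]; region rows[0,16) x cols[8,12) = 16x4
Op 6 cut(5, 0): punch at orig (5,8); cuts so far [(3, 11), (4, 9), (5, 8), (11, 9)]; region rows[0,16) x cols[8,12) = 16x4
Unfold 1 (reflect across v@12): 8 holes -> [(3, 11), (3, 12), (4, 9), (4, 14), (5, 8), (5, 15), (11, 9), (11, 14)]
Unfold 2 (reflect across v@8): 16 holes -> [(3, 3), (3, 4), (3, 11), (3, 12), (4, 1), (4, 6), (4, 9), (4, 14), (5, 0), (5, 7), (5, 8), (5, 15), (11, 1), (11, 6), (11, 9), (11, 14)]
Holes: [(3, 3), (3, 4), (3, 11), (3, 12), (4, 1), (4, 6), (4, 9), (4, 14), (5, 0), (5, 7), (5, 8), (5, 15), (11, 1), (11, 6), (11, 9), (11, 14)]

Answer: yes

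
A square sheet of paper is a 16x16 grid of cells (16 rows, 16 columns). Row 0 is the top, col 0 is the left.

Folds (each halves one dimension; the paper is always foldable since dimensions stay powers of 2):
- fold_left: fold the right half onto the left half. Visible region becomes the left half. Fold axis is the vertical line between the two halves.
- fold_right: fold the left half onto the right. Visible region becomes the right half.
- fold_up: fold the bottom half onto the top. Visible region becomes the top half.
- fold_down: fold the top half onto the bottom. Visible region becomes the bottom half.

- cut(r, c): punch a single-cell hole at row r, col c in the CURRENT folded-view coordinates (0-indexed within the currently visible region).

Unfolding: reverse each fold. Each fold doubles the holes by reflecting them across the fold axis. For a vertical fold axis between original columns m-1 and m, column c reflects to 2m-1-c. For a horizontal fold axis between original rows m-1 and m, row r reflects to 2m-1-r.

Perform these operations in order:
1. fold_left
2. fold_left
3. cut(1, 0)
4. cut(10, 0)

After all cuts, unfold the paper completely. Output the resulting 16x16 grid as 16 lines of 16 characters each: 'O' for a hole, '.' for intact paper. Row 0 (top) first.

Op 1 fold_left: fold axis v@8; visible region now rows[0,16) x cols[0,8) = 16x8
Op 2 fold_left: fold axis v@4; visible region now rows[0,16) x cols[0,4) = 16x4
Op 3 cut(1, 0): punch at orig (1,0); cuts so far [(1, 0)]; region rows[0,16) x cols[0,4) = 16x4
Op 4 cut(10, 0): punch at orig (10,0); cuts so far [(1, 0), (10, 0)]; region rows[0,16) x cols[0,4) = 16x4
Unfold 1 (reflect across v@4): 4 holes -> [(1, 0), (1, 7), (10, 0), (10, 7)]
Unfold 2 (reflect across v@8): 8 holes -> [(1, 0), (1, 7), (1, 8), (1, 15), (10, 0), (10, 7), (10, 8), (10, 15)]

Answer: ................
O......OO......O
................
................
................
................
................
................
................
................
O......OO......O
................
................
................
................
................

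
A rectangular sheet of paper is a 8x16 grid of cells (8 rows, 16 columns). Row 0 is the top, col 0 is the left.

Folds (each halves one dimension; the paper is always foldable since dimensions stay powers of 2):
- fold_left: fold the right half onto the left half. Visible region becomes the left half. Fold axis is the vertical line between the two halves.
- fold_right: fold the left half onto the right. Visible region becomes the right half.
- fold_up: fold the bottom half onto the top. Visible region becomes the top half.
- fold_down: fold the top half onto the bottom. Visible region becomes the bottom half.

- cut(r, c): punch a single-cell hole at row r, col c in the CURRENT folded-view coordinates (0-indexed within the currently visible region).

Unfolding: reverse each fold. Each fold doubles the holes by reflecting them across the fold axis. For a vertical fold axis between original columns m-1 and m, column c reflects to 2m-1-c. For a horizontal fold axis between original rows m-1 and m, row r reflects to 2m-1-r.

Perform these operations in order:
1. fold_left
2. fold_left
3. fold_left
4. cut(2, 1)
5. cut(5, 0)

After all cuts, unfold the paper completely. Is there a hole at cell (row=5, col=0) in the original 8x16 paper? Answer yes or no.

Answer: yes

Derivation:
Op 1 fold_left: fold axis v@8; visible region now rows[0,8) x cols[0,8) = 8x8
Op 2 fold_left: fold axis v@4; visible region now rows[0,8) x cols[0,4) = 8x4
Op 3 fold_left: fold axis v@2; visible region now rows[0,8) x cols[0,2) = 8x2
Op 4 cut(2, 1): punch at orig (2,1); cuts so far [(2, 1)]; region rows[0,8) x cols[0,2) = 8x2
Op 5 cut(5, 0): punch at orig (5,0); cuts so far [(2, 1), (5, 0)]; region rows[0,8) x cols[0,2) = 8x2
Unfold 1 (reflect across v@2): 4 holes -> [(2, 1), (2, 2), (5, 0), (5, 3)]
Unfold 2 (reflect across v@4): 8 holes -> [(2, 1), (2, 2), (2, 5), (2, 6), (5, 0), (5, 3), (5, 4), (5, 7)]
Unfold 3 (reflect across v@8): 16 holes -> [(2, 1), (2, 2), (2, 5), (2, 6), (2, 9), (2, 10), (2, 13), (2, 14), (5, 0), (5, 3), (5, 4), (5, 7), (5, 8), (5, 11), (5, 12), (5, 15)]
Holes: [(2, 1), (2, 2), (2, 5), (2, 6), (2, 9), (2, 10), (2, 13), (2, 14), (5, 0), (5, 3), (5, 4), (5, 7), (5, 8), (5, 11), (5, 12), (5, 15)]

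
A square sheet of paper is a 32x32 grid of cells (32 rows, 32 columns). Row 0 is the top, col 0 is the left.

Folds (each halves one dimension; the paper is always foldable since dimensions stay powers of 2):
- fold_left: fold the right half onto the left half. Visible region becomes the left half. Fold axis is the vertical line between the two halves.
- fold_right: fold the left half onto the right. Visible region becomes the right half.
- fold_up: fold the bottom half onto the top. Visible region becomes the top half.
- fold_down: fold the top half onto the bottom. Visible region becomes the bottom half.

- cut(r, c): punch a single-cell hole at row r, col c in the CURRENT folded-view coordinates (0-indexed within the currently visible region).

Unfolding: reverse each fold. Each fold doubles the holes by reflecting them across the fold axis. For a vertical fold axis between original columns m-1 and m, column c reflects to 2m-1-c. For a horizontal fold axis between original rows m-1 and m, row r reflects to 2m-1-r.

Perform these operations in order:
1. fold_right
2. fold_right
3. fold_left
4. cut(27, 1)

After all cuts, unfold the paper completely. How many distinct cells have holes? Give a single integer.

Answer: 8

Derivation:
Op 1 fold_right: fold axis v@16; visible region now rows[0,32) x cols[16,32) = 32x16
Op 2 fold_right: fold axis v@24; visible region now rows[0,32) x cols[24,32) = 32x8
Op 3 fold_left: fold axis v@28; visible region now rows[0,32) x cols[24,28) = 32x4
Op 4 cut(27, 1): punch at orig (27,25); cuts so far [(27, 25)]; region rows[0,32) x cols[24,28) = 32x4
Unfold 1 (reflect across v@28): 2 holes -> [(27, 25), (27, 30)]
Unfold 2 (reflect across v@24): 4 holes -> [(27, 17), (27, 22), (27, 25), (27, 30)]
Unfold 3 (reflect across v@16): 8 holes -> [(27, 1), (27, 6), (27, 9), (27, 14), (27, 17), (27, 22), (27, 25), (27, 30)]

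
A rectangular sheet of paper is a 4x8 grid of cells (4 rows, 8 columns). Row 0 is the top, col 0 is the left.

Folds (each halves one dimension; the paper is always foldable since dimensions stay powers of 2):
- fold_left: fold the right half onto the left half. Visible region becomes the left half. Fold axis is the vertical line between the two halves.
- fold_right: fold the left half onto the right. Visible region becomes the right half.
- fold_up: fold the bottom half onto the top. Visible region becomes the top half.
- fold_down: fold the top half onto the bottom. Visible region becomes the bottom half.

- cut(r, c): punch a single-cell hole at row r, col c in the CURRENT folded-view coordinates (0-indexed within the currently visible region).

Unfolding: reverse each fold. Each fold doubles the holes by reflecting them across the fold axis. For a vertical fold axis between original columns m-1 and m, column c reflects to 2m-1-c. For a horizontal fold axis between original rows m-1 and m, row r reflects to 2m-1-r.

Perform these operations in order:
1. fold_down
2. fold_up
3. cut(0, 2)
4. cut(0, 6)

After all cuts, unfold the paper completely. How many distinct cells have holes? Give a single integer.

Op 1 fold_down: fold axis h@2; visible region now rows[2,4) x cols[0,8) = 2x8
Op 2 fold_up: fold axis h@3; visible region now rows[2,3) x cols[0,8) = 1x8
Op 3 cut(0, 2): punch at orig (2,2); cuts so far [(2, 2)]; region rows[2,3) x cols[0,8) = 1x8
Op 4 cut(0, 6): punch at orig (2,6); cuts so far [(2, 2), (2, 6)]; region rows[2,3) x cols[0,8) = 1x8
Unfold 1 (reflect across h@3): 4 holes -> [(2, 2), (2, 6), (3, 2), (3, 6)]
Unfold 2 (reflect across h@2): 8 holes -> [(0, 2), (0, 6), (1, 2), (1, 6), (2, 2), (2, 6), (3, 2), (3, 6)]

Answer: 8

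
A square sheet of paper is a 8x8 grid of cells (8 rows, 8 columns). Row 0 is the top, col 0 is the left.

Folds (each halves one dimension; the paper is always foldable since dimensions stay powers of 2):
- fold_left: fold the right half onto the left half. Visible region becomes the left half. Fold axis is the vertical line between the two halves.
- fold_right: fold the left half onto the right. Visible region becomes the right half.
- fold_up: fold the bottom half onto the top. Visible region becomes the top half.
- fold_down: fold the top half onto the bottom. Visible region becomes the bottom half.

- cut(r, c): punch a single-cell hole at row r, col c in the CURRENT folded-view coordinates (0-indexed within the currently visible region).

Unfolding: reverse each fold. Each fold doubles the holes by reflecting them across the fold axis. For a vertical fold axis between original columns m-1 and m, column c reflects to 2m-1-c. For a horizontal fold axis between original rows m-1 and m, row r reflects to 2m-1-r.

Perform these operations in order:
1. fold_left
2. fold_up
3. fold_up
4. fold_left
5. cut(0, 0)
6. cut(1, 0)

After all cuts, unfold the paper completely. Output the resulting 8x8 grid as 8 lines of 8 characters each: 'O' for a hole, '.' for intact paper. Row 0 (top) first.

Answer: O..OO..O
O..OO..O
O..OO..O
O..OO..O
O..OO..O
O..OO..O
O..OO..O
O..OO..O

Derivation:
Op 1 fold_left: fold axis v@4; visible region now rows[0,8) x cols[0,4) = 8x4
Op 2 fold_up: fold axis h@4; visible region now rows[0,4) x cols[0,4) = 4x4
Op 3 fold_up: fold axis h@2; visible region now rows[0,2) x cols[0,4) = 2x4
Op 4 fold_left: fold axis v@2; visible region now rows[0,2) x cols[0,2) = 2x2
Op 5 cut(0, 0): punch at orig (0,0); cuts so far [(0, 0)]; region rows[0,2) x cols[0,2) = 2x2
Op 6 cut(1, 0): punch at orig (1,0); cuts so far [(0, 0), (1, 0)]; region rows[0,2) x cols[0,2) = 2x2
Unfold 1 (reflect across v@2): 4 holes -> [(0, 0), (0, 3), (1, 0), (1, 3)]
Unfold 2 (reflect across h@2): 8 holes -> [(0, 0), (0, 3), (1, 0), (1, 3), (2, 0), (2, 3), (3, 0), (3, 3)]
Unfold 3 (reflect across h@4): 16 holes -> [(0, 0), (0, 3), (1, 0), (1, 3), (2, 0), (2, 3), (3, 0), (3, 3), (4, 0), (4, 3), (5, 0), (5, 3), (6, 0), (6, 3), (7, 0), (7, 3)]
Unfold 4 (reflect across v@4): 32 holes -> [(0, 0), (0, 3), (0, 4), (0, 7), (1, 0), (1, 3), (1, 4), (1, 7), (2, 0), (2, 3), (2, 4), (2, 7), (3, 0), (3, 3), (3, 4), (3, 7), (4, 0), (4, 3), (4, 4), (4, 7), (5, 0), (5, 3), (5, 4), (5, 7), (6, 0), (6, 3), (6, 4), (6, 7), (7, 0), (7, 3), (7, 4), (7, 7)]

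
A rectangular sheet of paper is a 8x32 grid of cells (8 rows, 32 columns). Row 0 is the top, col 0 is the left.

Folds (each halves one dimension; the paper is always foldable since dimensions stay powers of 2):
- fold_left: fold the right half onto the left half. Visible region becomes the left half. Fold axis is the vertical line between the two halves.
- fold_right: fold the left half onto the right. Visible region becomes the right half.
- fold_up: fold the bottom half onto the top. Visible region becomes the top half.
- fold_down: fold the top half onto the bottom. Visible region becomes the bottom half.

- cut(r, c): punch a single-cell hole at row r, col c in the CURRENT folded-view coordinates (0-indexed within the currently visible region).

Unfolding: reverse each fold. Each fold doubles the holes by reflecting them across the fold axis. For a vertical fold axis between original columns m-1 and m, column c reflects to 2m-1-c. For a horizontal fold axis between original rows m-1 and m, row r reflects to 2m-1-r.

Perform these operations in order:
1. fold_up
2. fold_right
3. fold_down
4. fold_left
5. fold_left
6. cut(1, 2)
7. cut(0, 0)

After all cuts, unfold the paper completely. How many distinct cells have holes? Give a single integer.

Op 1 fold_up: fold axis h@4; visible region now rows[0,4) x cols[0,32) = 4x32
Op 2 fold_right: fold axis v@16; visible region now rows[0,4) x cols[16,32) = 4x16
Op 3 fold_down: fold axis h@2; visible region now rows[2,4) x cols[16,32) = 2x16
Op 4 fold_left: fold axis v@24; visible region now rows[2,4) x cols[16,24) = 2x8
Op 5 fold_left: fold axis v@20; visible region now rows[2,4) x cols[16,20) = 2x4
Op 6 cut(1, 2): punch at orig (3,18); cuts so far [(3, 18)]; region rows[2,4) x cols[16,20) = 2x4
Op 7 cut(0, 0): punch at orig (2,16); cuts so far [(2, 16), (3, 18)]; region rows[2,4) x cols[16,20) = 2x4
Unfold 1 (reflect across v@20): 4 holes -> [(2, 16), (2, 23), (3, 18), (3, 21)]
Unfold 2 (reflect across v@24): 8 holes -> [(2, 16), (2, 23), (2, 24), (2, 31), (3, 18), (3, 21), (3, 26), (3, 29)]
Unfold 3 (reflect across h@2): 16 holes -> [(0, 18), (0, 21), (0, 26), (0, 29), (1, 16), (1, 23), (1, 24), (1, 31), (2, 16), (2, 23), (2, 24), (2, 31), (3, 18), (3, 21), (3, 26), (3, 29)]
Unfold 4 (reflect across v@16): 32 holes -> [(0, 2), (0, 5), (0, 10), (0, 13), (0, 18), (0, 21), (0, 26), (0, 29), (1, 0), (1, 7), (1, 8), (1, 15), (1, 16), (1, 23), (1, 24), (1, 31), (2, 0), (2, 7), (2, 8), (2, 15), (2, 16), (2, 23), (2, 24), (2, 31), (3, 2), (3, 5), (3, 10), (3, 13), (3, 18), (3, 21), (3, 26), (3, 29)]
Unfold 5 (reflect across h@4): 64 holes -> [(0, 2), (0, 5), (0, 10), (0, 13), (0, 18), (0, 21), (0, 26), (0, 29), (1, 0), (1, 7), (1, 8), (1, 15), (1, 16), (1, 23), (1, 24), (1, 31), (2, 0), (2, 7), (2, 8), (2, 15), (2, 16), (2, 23), (2, 24), (2, 31), (3, 2), (3, 5), (3, 10), (3, 13), (3, 18), (3, 21), (3, 26), (3, 29), (4, 2), (4, 5), (4, 10), (4, 13), (4, 18), (4, 21), (4, 26), (4, 29), (5, 0), (5, 7), (5, 8), (5, 15), (5, 16), (5, 23), (5, 24), (5, 31), (6, 0), (6, 7), (6, 8), (6, 15), (6, 16), (6, 23), (6, 24), (6, 31), (7, 2), (7, 5), (7, 10), (7, 13), (7, 18), (7, 21), (7, 26), (7, 29)]

Answer: 64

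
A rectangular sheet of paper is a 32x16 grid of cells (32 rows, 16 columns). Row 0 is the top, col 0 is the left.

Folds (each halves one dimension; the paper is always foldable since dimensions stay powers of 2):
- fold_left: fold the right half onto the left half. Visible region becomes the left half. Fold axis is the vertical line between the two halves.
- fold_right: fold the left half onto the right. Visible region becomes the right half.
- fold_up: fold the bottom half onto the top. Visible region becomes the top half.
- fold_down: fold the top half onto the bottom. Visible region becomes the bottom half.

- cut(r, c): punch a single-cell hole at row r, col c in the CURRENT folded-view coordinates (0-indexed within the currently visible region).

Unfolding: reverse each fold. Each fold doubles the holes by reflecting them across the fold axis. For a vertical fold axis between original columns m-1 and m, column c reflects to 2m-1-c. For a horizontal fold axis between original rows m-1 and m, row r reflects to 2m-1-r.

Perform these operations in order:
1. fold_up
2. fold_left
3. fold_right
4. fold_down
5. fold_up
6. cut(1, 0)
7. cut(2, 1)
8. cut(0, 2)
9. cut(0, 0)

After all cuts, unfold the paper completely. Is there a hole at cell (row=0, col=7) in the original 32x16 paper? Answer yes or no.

Answer: no

Derivation:
Op 1 fold_up: fold axis h@16; visible region now rows[0,16) x cols[0,16) = 16x16
Op 2 fold_left: fold axis v@8; visible region now rows[0,16) x cols[0,8) = 16x8
Op 3 fold_right: fold axis v@4; visible region now rows[0,16) x cols[4,8) = 16x4
Op 4 fold_down: fold axis h@8; visible region now rows[8,16) x cols[4,8) = 8x4
Op 5 fold_up: fold axis h@12; visible region now rows[8,12) x cols[4,8) = 4x4
Op 6 cut(1, 0): punch at orig (9,4); cuts so far [(9, 4)]; region rows[8,12) x cols[4,8) = 4x4
Op 7 cut(2, 1): punch at orig (10,5); cuts so far [(9, 4), (10, 5)]; region rows[8,12) x cols[4,8) = 4x4
Op 8 cut(0, 2): punch at orig (8,6); cuts so far [(8, 6), (9, 4), (10, 5)]; region rows[8,12) x cols[4,8) = 4x4
Op 9 cut(0, 0): punch at orig (8,4); cuts so far [(8, 4), (8, 6), (9, 4), (10, 5)]; region rows[8,12) x cols[4,8) = 4x4
Unfold 1 (reflect across h@12): 8 holes -> [(8, 4), (8, 6), (9, 4), (10, 5), (13, 5), (14, 4), (15, 4), (15, 6)]
Unfold 2 (reflect across h@8): 16 holes -> [(0, 4), (0, 6), (1, 4), (2, 5), (5, 5), (6, 4), (7, 4), (7, 6), (8, 4), (8, 6), (9, 4), (10, 5), (13, 5), (14, 4), (15, 4), (15, 6)]
Unfold 3 (reflect across v@4): 32 holes -> [(0, 1), (0, 3), (0, 4), (0, 6), (1, 3), (1, 4), (2, 2), (2, 5), (5, 2), (5, 5), (6, 3), (6, 4), (7, 1), (7, 3), (7, 4), (7, 6), (8, 1), (8, 3), (8, 4), (8, 6), (9, 3), (9, 4), (10, 2), (10, 5), (13, 2), (13, 5), (14, 3), (14, 4), (15, 1), (15, 3), (15, 4), (15, 6)]
Unfold 4 (reflect across v@8): 64 holes -> [(0, 1), (0, 3), (0, 4), (0, 6), (0, 9), (0, 11), (0, 12), (0, 14), (1, 3), (1, 4), (1, 11), (1, 12), (2, 2), (2, 5), (2, 10), (2, 13), (5, 2), (5, 5), (5, 10), (5, 13), (6, 3), (6, 4), (6, 11), (6, 12), (7, 1), (7, 3), (7, 4), (7, 6), (7, 9), (7, 11), (7, 12), (7, 14), (8, 1), (8, 3), (8, 4), (8, 6), (8, 9), (8, 11), (8, 12), (8, 14), (9, 3), (9, 4), (9, 11), (9, 12), (10, 2), (10, 5), (10, 10), (10, 13), (13, 2), (13, 5), (13, 10), (13, 13), (14, 3), (14, 4), (14, 11), (14, 12), (15, 1), (15, 3), (15, 4), (15, 6), (15, 9), (15, 11), (15, 12), (15, 14)]
Unfold 5 (reflect across h@16): 128 holes -> [(0, 1), (0, 3), (0, 4), (0, 6), (0, 9), (0, 11), (0, 12), (0, 14), (1, 3), (1, 4), (1, 11), (1, 12), (2, 2), (2, 5), (2, 10), (2, 13), (5, 2), (5, 5), (5, 10), (5, 13), (6, 3), (6, 4), (6, 11), (6, 12), (7, 1), (7, 3), (7, 4), (7, 6), (7, 9), (7, 11), (7, 12), (7, 14), (8, 1), (8, 3), (8, 4), (8, 6), (8, 9), (8, 11), (8, 12), (8, 14), (9, 3), (9, 4), (9, 11), (9, 12), (10, 2), (10, 5), (10, 10), (10, 13), (13, 2), (13, 5), (13, 10), (13, 13), (14, 3), (14, 4), (14, 11), (14, 12), (15, 1), (15, 3), (15, 4), (15, 6), (15, 9), (15, 11), (15, 12), (15, 14), (16, 1), (16, 3), (16, 4), (16, 6), (16, 9), (16, 11), (16, 12), (16, 14), (17, 3), (17, 4), (17, 11), (17, 12), (18, 2), (18, 5), (18, 10), (18, 13), (21, 2), (21, 5), (21, 10), (21, 13), (22, 3), (22, 4), (22, 11), (22, 12), (23, 1), (23, 3), (23, 4), (23, 6), (23, 9), (23, 11), (23, 12), (23, 14), (24, 1), (24, 3), (24, 4), (24, 6), (24, 9), (24, 11), (24, 12), (24, 14), (25, 3), (25, 4), (25, 11), (25, 12), (26, 2), (26, 5), (26, 10), (26, 13), (29, 2), (29, 5), (29, 10), (29, 13), (30, 3), (30, 4), (30, 11), (30, 12), (31, 1), (31, 3), (31, 4), (31, 6), (31, 9), (31, 11), (31, 12), (31, 14)]
Holes: [(0, 1), (0, 3), (0, 4), (0, 6), (0, 9), (0, 11), (0, 12), (0, 14), (1, 3), (1, 4), (1, 11), (1, 12), (2, 2), (2, 5), (2, 10), (2, 13), (5, 2), (5, 5), (5, 10), (5, 13), (6, 3), (6, 4), (6, 11), (6, 12), (7, 1), (7, 3), (7, 4), (7, 6), (7, 9), (7, 11), (7, 12), (7, 14), (8, 1), (8, 3), (8, 4), (8, 6), (8, 9), (8, 11), (8, 12), (8, 14), (9, 3), (9, 4), (9, 11), (9, 12), (10, 2), (10, 5), (10, 10), (10, 13), (13, 2), (13, 5), (13, 10), (13, 13), (14, 3), (14, 4), (14, 11), (14, 12), (15, 1), (15, 3), (15, 4), (15, 6), (15, 9), (15, 11), (15, 12), (15, 14), (16, 1), (16, 3), (16, 4), (16, 6), (16, 9), (16, 11), (16, 12), (16, 14), (17, 3), (17, 4), (17, 11), (17, 12), (18, 2), (18, 5), (18, 10), (18, 13), (21, 2), (21, 5), (21, 10), (21, 13), (22, 3), (22, 4), (22, 11), (22, 12), (23, 1), (23, 3), (23, 4), (23, 6), (23, 9), (23, 11), (23, 12), (23, 14), (24, 1), (24, 3), (24, 4), (24, 6), (24, 9), (24, 11), (24, 12), (24, 14), (25, 3), (25, 4), (25, 11), (25, 12), (26, 2), (26, 5), (26, 10), (26, 13), (29, 2), (29, 5), (29, 10), (29, 13), (30, 3), (30, 4), (30, 11), (30, 12), (31, 1), (31, 3), (31, 4), (31, 6), (31, 9), (31, 11), (31, 12), (31, 14)]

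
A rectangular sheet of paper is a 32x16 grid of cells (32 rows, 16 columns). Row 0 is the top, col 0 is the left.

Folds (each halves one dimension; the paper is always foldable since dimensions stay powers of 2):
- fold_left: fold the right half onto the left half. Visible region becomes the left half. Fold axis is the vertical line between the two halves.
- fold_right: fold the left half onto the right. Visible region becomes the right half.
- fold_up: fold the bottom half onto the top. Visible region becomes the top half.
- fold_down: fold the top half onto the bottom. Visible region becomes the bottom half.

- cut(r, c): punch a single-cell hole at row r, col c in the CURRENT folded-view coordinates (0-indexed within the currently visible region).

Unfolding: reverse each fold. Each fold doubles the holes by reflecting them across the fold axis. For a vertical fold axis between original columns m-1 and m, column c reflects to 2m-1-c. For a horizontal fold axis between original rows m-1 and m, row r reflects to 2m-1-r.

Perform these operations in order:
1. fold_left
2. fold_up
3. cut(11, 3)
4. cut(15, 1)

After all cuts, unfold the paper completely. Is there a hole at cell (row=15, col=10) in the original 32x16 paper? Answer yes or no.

Op 1 fold_left: fold axis v@8; visible region now rows[0,32) x cols[0,8) = 32x8
Op 2 fold_up: fold axis h@16; visible region now rows[0,16) x cols[0,8) = 16x8
Op 3 cut(11, 3): punch at orig (11,3); cuts so far [(11, 3)]; region rows[0,16) x cols[0,8) = 16x8
Op 4 cut(15, 1): punch at orig (15,1); cuts so far [(11, 3), (15, 1)]; region rows[0,16) x cols[0,8) = 16x8
Unfold 1 (reflect across h@16): 4 holes -> [(11, 3), (15, 1), (16, 1), (20, 3)]
Unfold 2 (reflect across v@8): 8 holes -> [(11, 3), (11, 12), (15, 1), (15, 14), (16, 1), (16, 14), (20, 3), (20, 12)]
Holes: [(11, 3), (11, 12), (15, 1), (15, 14), (16, 1), (16, 14), (20, 3), (20, 12)]

Answer: no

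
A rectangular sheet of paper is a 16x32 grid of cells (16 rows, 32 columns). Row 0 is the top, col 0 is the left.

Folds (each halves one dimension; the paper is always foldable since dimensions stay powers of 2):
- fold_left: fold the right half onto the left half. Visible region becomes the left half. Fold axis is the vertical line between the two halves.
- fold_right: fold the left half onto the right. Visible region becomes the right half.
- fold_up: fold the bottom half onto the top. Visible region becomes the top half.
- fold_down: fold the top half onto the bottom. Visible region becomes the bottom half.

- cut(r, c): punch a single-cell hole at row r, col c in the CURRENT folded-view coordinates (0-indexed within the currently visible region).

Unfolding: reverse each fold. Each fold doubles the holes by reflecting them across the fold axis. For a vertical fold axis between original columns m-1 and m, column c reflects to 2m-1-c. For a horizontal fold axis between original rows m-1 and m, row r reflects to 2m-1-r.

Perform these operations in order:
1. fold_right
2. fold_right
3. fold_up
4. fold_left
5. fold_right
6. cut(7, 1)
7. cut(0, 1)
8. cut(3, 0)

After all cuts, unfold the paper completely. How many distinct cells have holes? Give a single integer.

Op 1 fold_right: fold axis v@16; visible region now rows[0,16) x cols[16,32) = 16x16
Op 2 fold_right: fold axis v@24; visible region now rows[0,16) x cols[24,32) = 16x8
Op 3 fold_up: fold axis h@8; visible region now rows[0,8) x cols[24,32) = 8x8
Op 4 fold_left: fold axis v@28; visible region now rows[0,8) x cols[24,28) = 8x4
Op 5 fold_right: fold axis v@26; visible region now rows[0,8) x cols[26,28) = 8x2
Op 6 cut(7, 1): punch at orig (7,27); cuts so far [(7, 27)]; region rows[0,8) x cols[26,28) = 8x2
Op 7 cut(0, 1): punch at orig (0,27); cuts so far [(0, 27), (7, 27)]; region rows[0,8) x cols[26,28) = 8x2
Op 8 cut(3, 0): punch at orig (3,26); cuts so far [(0, 27), (3, 26), (7, 27)]; region rows[0,8) x cols[26,28) = 8x2
Unfold 1 (reflect across v@26): 6 holes -> [(0, 24), (0, 27), (3, 25), (3, 26), (7, 24), (7, 27)]
Unfold 2 (reflect across v@28): 12 holes -> [(0, 24), (0, 27), (0, 28), (0, 31), (3, 25), (3, 26), (3, 29), (3, 30), (7, 24), (7, 27), (7, 28), (7, 31)]
Unfold 3 (reflect across h@8): 24 holes -> [(0, 24), (0, 27), (0, 28), (0, 31), (3, 25), (3, 26), (3, 29), (3, 30), (7, 24), (7, 27), (7, 28), (7, 31), (8, 24), (8, 27), (8, 28), (8, 31), (12, 25), (12, 26), (12, 29), (12, 30), (15, 24), (15, 27), (15, 28), (15, 31)]
Unfold 4 (reflect across v@24): 48 holes -> [(0, 16), (0, 19), (0, 20), (0, 23), (0, 24), (0, 27), (0, 28), (0, 31), (3, 17), (3, 18), (3, 21), (3, 22), (3, 25), (3, 26), (3, 29), (3, 30), (7, 16), (7, 19), (7, 20), (7, 23), (7, 24), (7, 27), (7, 28), (7, 31), (8, 16), (8, 19), (8, 20), (8, 23), (8, 24), (8, 27), (8, 28), (8, 31), (12, 17), (12, 18), (12, 21), (12, 22), (12, 25), (12, 26), (12, 29), (12, 30), (15, 16), (15, 19), (15, 20), (15, 23), (15, 24), (15, 27), (15, 28), (15, 31)]
Unfold 5 (reflect across v@16): 96 holes -> [(0, 0), (0, 3), (0, 4), (0, 7), (0, 8), (0, 11), (0, 12), (0, 15), (0, 16), (0, 19), (0, 20), (0, 23), (0, 24), (0, 27), (0, 28), (0, 31), (3, 1), (3, 2), (3, 5), (3, 6), (3, 9), (3, 10), (3, 13), (3, 14), (3, 17), (3, 18), (3, 21), (3, 22), (3, 25), (3, 26), (3, 29), (3, 30), (7, 0), (7, 3), (7, 4), (7, 7), (7, 8), (7, 11), (7, 12), (7, 15), (7, 16), (7, 19), (7, 20), (7, 23), (7, 24), (7, 27), (7, 28), (7, 31), (8, 0), (8, 3), (8, 4), (8, 7), (8, 8), (8, 11), (8, 12), (8, 15), (8, 16), (8, 19), (8, 20), (8, 23), (8, 24), (8, 27), (8, 28), (8, 31), (12, 1), (12, 2), (12, 5), (12, 6), (12, 9), (12, 10), (12, 13), (12, 14), (12, 17), (12, 18), (12, 21), (12, 22), (12, 25), (12, 26), (12, 29), (12, 30), (15, 0), (15, 3), (15, 4), (15, 7), (15, 8), (15, 11), (15, 12), (15, 15), (15, 16), (15, 19), (15, 20), (15, 23), (15, 24), (15, 27), (15, 28), (15, 31)]

Answer: 96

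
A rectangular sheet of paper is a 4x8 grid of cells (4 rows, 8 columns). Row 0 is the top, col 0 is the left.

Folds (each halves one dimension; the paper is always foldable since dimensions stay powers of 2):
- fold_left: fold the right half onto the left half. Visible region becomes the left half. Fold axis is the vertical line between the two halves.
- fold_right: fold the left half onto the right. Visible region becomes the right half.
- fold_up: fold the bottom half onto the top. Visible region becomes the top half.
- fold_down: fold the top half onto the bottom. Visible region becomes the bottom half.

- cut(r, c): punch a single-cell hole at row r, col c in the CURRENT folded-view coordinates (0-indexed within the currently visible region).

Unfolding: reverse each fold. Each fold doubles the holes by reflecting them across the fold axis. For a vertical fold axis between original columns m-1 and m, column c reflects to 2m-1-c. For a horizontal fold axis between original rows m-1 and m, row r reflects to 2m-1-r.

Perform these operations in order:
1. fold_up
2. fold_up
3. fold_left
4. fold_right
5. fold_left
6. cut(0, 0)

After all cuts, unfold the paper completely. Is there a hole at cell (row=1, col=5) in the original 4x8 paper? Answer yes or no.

Answer: yes

Derivation:
Op 1 fold_up: fold axis h@2; visible region now rows[0,2) x cols[0,8) = 2x8
Op 2 fold_up: fold axis h@1; visible region now rows[0,1) x cols[0,8) = 1x8
Op 3 fold_left: fold axis v@4; visible region now rows[0,1) x cols[0,4) = 1x4
Op 4 fold_right: fold axis v@2; visible region now rows[0,1) x cols[2,4) = 1x2
Op 5 fold_left: fold axis v@3; visible region now rows[0,1) x cols[2,3) = 1x1
Op 6 cut(0, 0): punch at orig (0,2); cuts so far [(0, 2)]; region rows[0,1) x cols[2,3) = 1x1
Unfold 1 (reflect across v@3): 2 holes -> [(0, 2), (0, 3)]
Unfold 2 (reflect across v@2): 4 holes -> [(0, 0), (0, 1), (0, 2), (0, 3)]
Unfold 3 (reflect across v@4): 8 holes -> [(0, 0), (0, 1), (0, 2), (0, 3), (0, 4), (0, 5), (0, 6), (0, 7)]
Unfold 4 (reflect across h@1): 16 holes -> [(0, 0), (0, 1), (0, 2), (0, 3), (0, 4), (0, 5), (0, 6), (0, 7), (1, 0), (1, 1), (1, 2), (1, 3), (1, 4), (1, 5), (1, 6), (1, 7)]
Unfold 5 (reflect across h@2): 32 holes -> [(0, 0), (0, 1), (0, 2), (0, 3), (0, 4), (0, 5), (0, 6), (0, 7), (1, 0), (1, 1), (1, 2), (1, 3), (1, 4), (1, 5), (1, 6), (1, 7), (2, 0), (2, 1), (2, 2), (2, 3), (2, 4), (2, 5), (2, 6), (2, 7), (3, 0), (3, 1), (3, 2), (3, 3), (3, 4), (3, 5), (3, 6), (3, 7)]
Holes: [(0, 0), (0, 1), (0, 2), (0, 3), (0, 4), (0, 5), (0, 6), (0, 7), (1, 0), (1, 1), (1, 2), (1, 3), (1, 4), (1, 5), (1, 6), (1, 7), (2, 0), (2, 1), (2, 2), (2, 3), (2, 4), (2, 5), (2, 6), (2, 7), (3, 0), (3, 1), (3, 2), (3, 3), (3, 4), (3, 5), (3, 6), (3, 7)]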